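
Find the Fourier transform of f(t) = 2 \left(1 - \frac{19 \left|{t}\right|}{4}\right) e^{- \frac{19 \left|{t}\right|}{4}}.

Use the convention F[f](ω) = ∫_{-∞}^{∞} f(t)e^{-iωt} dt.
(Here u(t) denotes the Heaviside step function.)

F(ω) = \frac{9728 \omega^{2}}{\left(16 \omega^{2} + 361\right)^{2}}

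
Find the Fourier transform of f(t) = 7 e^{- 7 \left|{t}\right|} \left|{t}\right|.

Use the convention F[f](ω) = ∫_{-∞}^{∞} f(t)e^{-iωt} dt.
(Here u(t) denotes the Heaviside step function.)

F(ω) = \frac{14 \left(49 - \omega^{2}\right)}{\left(\omega^{2} + 49\right)^{2}}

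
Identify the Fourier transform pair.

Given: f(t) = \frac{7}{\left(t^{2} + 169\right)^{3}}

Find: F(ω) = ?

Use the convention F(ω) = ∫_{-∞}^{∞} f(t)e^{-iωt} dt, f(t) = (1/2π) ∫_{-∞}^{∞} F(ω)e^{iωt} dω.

F(ω) = \frac{7 \pi \left(169 \omega^{2} + 39 \left|{\omega}\right| + 3\right) e^{- 13 \left|{\omega}\right|}}{2970344}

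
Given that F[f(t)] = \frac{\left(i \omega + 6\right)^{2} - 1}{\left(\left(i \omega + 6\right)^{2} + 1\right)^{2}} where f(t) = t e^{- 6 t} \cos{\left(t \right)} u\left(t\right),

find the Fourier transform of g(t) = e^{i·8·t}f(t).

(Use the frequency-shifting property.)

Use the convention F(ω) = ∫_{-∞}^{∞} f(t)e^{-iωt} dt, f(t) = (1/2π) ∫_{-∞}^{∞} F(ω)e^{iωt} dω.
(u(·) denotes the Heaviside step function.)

F[g](ω) = \frac{\left(i \left(\omega - 8\right) + 6\right)^{2} - 1}{\left(\left(i \left(\omega - 8\right) + 6\right)^{2} + 1\right)^{2}}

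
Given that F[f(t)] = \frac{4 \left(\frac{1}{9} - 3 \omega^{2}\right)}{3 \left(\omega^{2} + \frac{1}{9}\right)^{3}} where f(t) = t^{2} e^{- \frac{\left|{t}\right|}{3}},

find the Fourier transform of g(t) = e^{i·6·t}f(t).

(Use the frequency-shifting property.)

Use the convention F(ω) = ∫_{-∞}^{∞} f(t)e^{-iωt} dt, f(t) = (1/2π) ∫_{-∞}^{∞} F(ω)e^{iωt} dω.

F[g](ω) = \frac{108 \left(1 - 27 \left(\omega - 6\right)^{2}\right)}{\left(9 \left(\omega - 6\right)^{2} + 1\right)^{3}}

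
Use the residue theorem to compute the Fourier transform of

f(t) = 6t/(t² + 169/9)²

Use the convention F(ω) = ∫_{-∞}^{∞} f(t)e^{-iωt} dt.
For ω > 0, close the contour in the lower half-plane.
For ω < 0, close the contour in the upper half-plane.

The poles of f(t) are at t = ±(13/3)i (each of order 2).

Let g(z) = f(z)e^{-iωz}; for large |z| the factor e^{-iωz} decays in the lower half-plane when ω > 0 and in the upper half-plane when ω < 0.

Case ω > 0 (lower half-plane, clockwise contour ⇒ F(ω) = -2πi·ΣRes):
  Res_{z = - \frac{13 i}{3}} g(z) = \frac{9 \omega e^{- \frac{13 \omega}{3}}}{26} (pole of order 2)
  F(ω) = -2πi·ΣRes = - \frac{9 i \pi \omega e^{- \frac{13 \omega}{3}}}{13}

Case ω < 0 (upper half-plane, counterclockwise contour ⇒ F(ω) = +2πi·ΣRes):
  Res_{z = \frac{13 i}{3}} g(z) = - \frac{9 \omega e^{\frac{13 \omega}{3}}}{26} (pole of order 2)
  F(ω) = 2πi·ΣRes = - \frac{9 i \pi \omega e^{\frac{13 \omega}{3}}}{13}

Both cases combine into a single formula in |ω|:

F(ω) = - \frac{9 i \pi \omega e^{- \frac{13 \left|{\omega}\right|}{3}}}{13}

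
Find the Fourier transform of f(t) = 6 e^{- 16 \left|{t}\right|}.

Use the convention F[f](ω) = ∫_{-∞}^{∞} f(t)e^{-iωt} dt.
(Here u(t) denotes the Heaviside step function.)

F(ω) = \frac{192}{\omega^{2} + 256}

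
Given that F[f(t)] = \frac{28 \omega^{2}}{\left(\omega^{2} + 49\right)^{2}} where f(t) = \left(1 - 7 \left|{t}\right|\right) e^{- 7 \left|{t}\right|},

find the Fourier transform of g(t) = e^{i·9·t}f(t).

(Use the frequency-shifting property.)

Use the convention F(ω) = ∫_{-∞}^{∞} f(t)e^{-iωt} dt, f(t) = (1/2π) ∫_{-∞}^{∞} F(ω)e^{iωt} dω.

F[g](ω) = \frac{28 \left(\omega - 9\right)^{2}}{\left(\left(\omega - 9\right)^{2} + 49\right)^{2}}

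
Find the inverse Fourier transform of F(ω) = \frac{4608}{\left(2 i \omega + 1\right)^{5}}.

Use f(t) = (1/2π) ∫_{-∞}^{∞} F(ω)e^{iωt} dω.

f(t) = 6 t^{4} e^{- \frac{t}{2}} u\left(t\right)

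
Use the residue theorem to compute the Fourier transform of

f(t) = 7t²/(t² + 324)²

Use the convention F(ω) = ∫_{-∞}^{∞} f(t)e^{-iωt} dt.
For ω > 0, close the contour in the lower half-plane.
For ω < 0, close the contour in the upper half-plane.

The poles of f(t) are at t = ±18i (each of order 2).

Let g(z) = f(z)e^{-iωz}; for large |z| the factor e^{-iωz} decays in the lower half-plane when ω > 0 and in the upper half-plane when ω < 0.

Case ω > 0 (lower half-plane, clockwise contour ⇒ F(ω) = -2πi·ΣRes):
  Res_{z = - 18 i} g(z) = \frac{7 i \left(1 - 18 \omega\right) e^{- 18 \omega}}{72} (pole of order 2)
  F(ω) = -2πi·ΣRes = \frac{7 \pi \left(1 - 18 \omega\right) e^{- 18 \omega}}{36}

Case ω < 0 (upper half-plane, counterclockwise contour ⇒ F(ω) = +2πi·ΣRes):
  Res_{z = 18 i} g(z) = \frac{7 i \left(- 18 \omega - 1\right) e^{18 \omega}}{72} (pole of order 2)
  F(ω) = 2πi·ΣRes = \frac{7 \pi \left(18 \omega + 1\right) e^{18 \omega}}{36}

Both cases combine into a single formula in |ω|:

F(ω) = \frac{7 \pi \left(1 - 18 \left|{\omega}\right|\right) e^{- 18 \left|{\omega}\right|}}{36}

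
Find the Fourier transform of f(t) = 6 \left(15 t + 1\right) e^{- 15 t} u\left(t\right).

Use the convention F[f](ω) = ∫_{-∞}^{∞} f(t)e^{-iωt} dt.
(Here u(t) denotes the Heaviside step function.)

F(ω) = \frac{6 \left(- i \omega - 30\right)}{\omega^{2} - 30 i \omega - 225}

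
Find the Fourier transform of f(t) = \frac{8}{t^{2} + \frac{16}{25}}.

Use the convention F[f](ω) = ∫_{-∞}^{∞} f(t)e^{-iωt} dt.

F(ω) = 10 \pi e^{- \frac{4 \left|{\omega}\right|}{5}}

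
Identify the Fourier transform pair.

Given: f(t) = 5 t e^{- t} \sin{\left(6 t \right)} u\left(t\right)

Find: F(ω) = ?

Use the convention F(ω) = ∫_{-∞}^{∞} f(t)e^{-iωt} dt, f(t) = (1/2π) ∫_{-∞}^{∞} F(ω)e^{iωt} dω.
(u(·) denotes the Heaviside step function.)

F(ω) = \frac{60 \left(i \omega + 1\right)}{\left(\left(i \omega + 1\right)^{2} + 36\right)^{2}}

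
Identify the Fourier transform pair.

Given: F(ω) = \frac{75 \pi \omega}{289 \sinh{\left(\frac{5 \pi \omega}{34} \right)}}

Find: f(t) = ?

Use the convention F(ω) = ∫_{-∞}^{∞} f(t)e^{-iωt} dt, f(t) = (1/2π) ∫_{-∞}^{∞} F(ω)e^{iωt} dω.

f(t) = \frac{3}{\cosh^{2}{\left(\frac{17 t}{5} \right)}}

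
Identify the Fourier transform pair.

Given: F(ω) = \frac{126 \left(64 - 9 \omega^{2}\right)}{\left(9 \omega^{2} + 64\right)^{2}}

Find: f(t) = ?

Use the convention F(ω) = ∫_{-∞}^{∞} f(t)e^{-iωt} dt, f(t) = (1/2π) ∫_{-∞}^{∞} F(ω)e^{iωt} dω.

f(t) = 7 e^{- \frac{8 \left|{t}\right|}{3}} \left|{t}\right|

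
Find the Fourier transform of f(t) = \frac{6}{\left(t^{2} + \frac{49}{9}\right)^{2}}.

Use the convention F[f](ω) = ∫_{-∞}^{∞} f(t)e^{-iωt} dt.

F(ω) = \frac{27 \pi \left(7 \left|{\omega}\right| + 3\right) e^{- \frac{7 \left|{\omega}\right|}{3}}}{343}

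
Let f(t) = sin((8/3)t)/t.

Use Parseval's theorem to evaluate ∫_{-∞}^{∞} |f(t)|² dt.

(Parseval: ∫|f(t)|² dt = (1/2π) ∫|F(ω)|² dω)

∫|f(t)|² dt = \frac{8 \pi}{3}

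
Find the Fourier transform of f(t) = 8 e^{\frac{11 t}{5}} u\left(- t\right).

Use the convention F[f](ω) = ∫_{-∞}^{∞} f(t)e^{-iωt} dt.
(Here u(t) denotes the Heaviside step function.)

F(ω) = - \frac{40}{5 i \omega - 11}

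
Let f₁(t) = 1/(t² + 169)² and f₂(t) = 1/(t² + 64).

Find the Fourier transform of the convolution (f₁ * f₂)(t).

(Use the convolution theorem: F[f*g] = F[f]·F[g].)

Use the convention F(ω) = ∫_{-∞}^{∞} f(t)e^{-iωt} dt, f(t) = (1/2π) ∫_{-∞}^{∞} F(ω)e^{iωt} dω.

F[f₁*f₂](ω) = \frac{\pi^{2} \left(13 \left|{\omega}\right| + 1\right) e^{- 21 \left|{\omega}\right|}}{35152}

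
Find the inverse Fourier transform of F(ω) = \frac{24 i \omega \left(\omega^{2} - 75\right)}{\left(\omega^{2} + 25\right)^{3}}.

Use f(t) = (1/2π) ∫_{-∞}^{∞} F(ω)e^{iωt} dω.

f(t) = 6 t e^{- 5 \left|{t}\right|} \left|{t}\right|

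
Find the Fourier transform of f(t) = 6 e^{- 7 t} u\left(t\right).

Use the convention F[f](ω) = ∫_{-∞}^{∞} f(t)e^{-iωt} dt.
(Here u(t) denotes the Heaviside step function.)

F(ω) = \frac{6}{i \omega + 7}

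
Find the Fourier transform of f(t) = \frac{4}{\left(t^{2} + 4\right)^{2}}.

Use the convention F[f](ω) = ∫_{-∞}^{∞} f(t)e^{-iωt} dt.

F(ω) = \frac{\pi \left(2 \left|{\omega}\right| + 1\right) e^{- 2 \left|{\omega}\right|}}{4}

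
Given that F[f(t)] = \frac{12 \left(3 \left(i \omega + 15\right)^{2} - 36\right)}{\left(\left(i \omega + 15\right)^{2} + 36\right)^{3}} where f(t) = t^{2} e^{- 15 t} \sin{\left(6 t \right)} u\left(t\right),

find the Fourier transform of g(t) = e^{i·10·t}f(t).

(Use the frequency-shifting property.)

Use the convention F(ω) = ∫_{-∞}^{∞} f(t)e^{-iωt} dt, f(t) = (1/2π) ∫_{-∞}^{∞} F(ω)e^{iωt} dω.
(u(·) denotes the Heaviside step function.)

F[g](ω) = \frac{36 \left(\left(i \left(\omega - 10\right) + 15\right)^{2} - 12\right)}{\left(\left(i \left(\omega - 10\right) + 15\right)^{2} + 36\right)^{3}}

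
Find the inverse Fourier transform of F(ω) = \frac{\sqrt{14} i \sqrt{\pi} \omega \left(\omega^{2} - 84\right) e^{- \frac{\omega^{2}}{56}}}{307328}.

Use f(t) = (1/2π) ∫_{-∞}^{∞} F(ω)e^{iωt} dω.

f(t) = t^{3} e^{- 14 t^{2}}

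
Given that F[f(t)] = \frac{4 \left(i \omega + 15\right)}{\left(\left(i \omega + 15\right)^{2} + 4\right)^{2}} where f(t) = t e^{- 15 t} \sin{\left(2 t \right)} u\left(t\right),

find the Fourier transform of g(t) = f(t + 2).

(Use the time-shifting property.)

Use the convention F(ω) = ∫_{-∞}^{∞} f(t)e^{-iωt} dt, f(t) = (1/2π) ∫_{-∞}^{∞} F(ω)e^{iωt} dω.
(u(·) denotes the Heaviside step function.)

F[g](ω) = \frac{4 \left(i \omega + 15\right) e^{2 i \omega}}{\left(\left(i \omega + 15\right)^{2} + 4\right)^{2}}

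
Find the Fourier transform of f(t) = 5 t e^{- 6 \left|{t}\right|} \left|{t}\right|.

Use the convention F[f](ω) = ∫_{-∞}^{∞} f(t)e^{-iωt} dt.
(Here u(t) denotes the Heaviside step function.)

F(ω) = \frac{20 i \omega \left(\omega^{2} - 108\right)}{\left(\omega^{2} + 36\right)^{3}}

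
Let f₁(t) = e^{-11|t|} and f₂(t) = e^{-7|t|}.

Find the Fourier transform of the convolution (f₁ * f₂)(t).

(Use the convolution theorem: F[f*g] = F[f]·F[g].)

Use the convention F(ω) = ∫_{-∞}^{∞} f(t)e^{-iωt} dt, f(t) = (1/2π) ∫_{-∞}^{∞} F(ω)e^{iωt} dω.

F[f₁*f₂](ω) = \frac{308}{\left(\omega^{2} + 49\right) \left(\omega^{2} + 121\right)}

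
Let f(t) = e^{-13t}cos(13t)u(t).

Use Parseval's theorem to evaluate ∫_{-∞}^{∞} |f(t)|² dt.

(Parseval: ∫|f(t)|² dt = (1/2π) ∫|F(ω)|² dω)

∫|f(t)|² dt = \frac{3}{104}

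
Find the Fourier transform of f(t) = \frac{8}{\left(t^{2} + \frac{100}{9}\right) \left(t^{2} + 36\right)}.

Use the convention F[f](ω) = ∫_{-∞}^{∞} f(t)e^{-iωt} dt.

F(ω) = - \frac{3 \pi e^{- 6 \left|{\omega}\right|}}{56} + \frac{27 \pi e^{- \frac{10 \left|{\omega}\right|}{3}}}{280}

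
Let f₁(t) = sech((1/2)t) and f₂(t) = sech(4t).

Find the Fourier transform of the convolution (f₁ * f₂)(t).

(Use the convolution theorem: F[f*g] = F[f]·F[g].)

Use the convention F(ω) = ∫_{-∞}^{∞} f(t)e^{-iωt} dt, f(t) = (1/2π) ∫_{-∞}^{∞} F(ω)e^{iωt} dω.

F[f₁*f₂](ω) = \frac{\pi^{2}}{2 \cosh{\left(\frac{\pi \omega}{8} \right)} \cosh{\left(\pi \omega \right)}}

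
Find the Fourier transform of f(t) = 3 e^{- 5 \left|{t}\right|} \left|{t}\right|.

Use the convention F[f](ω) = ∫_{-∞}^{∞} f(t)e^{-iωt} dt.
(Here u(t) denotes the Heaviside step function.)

F(ω) = \frac{6 \left(25 - \omega^{2}\right)}{\left(\omega^{2} + 25\right)^{2}}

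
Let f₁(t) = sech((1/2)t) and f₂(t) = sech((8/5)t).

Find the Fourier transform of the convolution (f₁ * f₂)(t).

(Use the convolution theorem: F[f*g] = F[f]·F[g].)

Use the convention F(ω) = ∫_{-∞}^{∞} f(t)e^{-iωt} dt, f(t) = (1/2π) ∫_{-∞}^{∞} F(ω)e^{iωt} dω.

F[f₁*f₂](ω) = \frac{5 \pi^{2}}{4 \cosh{\left(\frac{5 \pi \omega}{16} \right)} \cosh{\left(\pi \omega \right)}}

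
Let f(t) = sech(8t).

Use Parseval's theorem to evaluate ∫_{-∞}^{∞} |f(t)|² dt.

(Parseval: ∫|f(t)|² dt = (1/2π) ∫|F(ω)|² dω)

∫|f(t)|² dt = \frac{1}{4}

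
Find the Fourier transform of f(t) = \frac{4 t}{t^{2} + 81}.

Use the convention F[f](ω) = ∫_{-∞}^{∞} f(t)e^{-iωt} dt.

F(ω) = - 4 i \pi e^{- 9 \left|{\omega}\right|} \operatorname{sign}{\left(\omega \right)}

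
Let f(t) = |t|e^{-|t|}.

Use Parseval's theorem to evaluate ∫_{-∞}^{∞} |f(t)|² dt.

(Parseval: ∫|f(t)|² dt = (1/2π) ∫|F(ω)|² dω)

∫|f(t)|² dt = \frac{1}{2}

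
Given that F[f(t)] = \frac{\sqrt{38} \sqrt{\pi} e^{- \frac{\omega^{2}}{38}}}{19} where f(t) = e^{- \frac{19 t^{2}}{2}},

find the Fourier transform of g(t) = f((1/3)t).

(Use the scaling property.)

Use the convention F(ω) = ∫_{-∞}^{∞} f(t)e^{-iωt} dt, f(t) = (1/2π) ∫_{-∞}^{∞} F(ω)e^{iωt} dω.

F[g](ω) = \frac{3 \sqrt{38} \sqrt{\pi} e^{- \frac{9 \omega^{2}}{38}}}{19}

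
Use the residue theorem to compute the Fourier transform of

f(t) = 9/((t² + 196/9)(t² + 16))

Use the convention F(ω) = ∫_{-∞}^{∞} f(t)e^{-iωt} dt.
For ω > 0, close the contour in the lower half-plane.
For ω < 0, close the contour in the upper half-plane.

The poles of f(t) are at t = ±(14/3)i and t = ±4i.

Let g(z) = f(z)e^{-iωz}; for large |z| the factor e^{-iωz} decays in the lower half-plane when ω > 0 and in the upper half-plane when ω < 0.

Case ω > 0 (lower half-plane, clockwise contour ⇒ F(ω) = -2πi·ΣRes):
  Res_{z = - \frac{14 i}{3}} g(z) = - \frac{243 i e^{- \frac{14 \omega}{3}}}{1456}
  Res_{z = - 4 i} g(z) = \frac{81 i e^{- 4 \omega}}{416}
  F(ω) = -2πi·ΣRes = \frac{81 \pi e^{- 4 \omega}}{208} - \frac{243 \pi e^{- \frac{14 \omega}{3}}}{728}

Case ω < 0 (upper half-plane, counterclockwise contour ⇒ F(ω) = +2πi·ΣRes):
  Res_{z = \frac{14 i}{3}} g(z) = \frac{243 i e^{\frac{14 \omega}{3}}}{1456}
  Res_{z = 4 i} g(z) = - \frac{81 i e^{4 \omega}}{416}
  F(ω) = 2πi·ΣRes = \frac{81 \pi \left(- 6 e^{\frac{14 \omega}{3}} + 7 e^{4 \omega}\right)}{1456}

Both cases combine into a single formula in |ω|:

F(ω) = \frac{81 \pi e^{- 4 \left|{\omega}\right|}}{208} - \frac{243 \pi e^{- \frac{14 \left|{\omega}\right|}{3}}}{728}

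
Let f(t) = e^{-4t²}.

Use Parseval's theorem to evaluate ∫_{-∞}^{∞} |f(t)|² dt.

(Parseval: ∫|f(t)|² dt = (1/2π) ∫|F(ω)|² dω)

∫|f(t)|² dt = \frac{\sqrt{2} \sqrt{\pi}}{4}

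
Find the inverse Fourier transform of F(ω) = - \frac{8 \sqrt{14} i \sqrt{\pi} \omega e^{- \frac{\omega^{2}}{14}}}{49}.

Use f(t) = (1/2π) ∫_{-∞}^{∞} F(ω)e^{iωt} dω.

f(t) = 8 t e^{- \frac{7 t^{2}}{2}}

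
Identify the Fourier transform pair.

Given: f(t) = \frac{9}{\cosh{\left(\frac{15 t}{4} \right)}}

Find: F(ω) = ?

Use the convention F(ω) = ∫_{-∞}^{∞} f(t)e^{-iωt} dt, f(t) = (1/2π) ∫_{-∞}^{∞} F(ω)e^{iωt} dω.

F(ω) = \frac{12 \pi}{5 \cosh{\left(\frac{2 \pi \omega}{15} \right)}}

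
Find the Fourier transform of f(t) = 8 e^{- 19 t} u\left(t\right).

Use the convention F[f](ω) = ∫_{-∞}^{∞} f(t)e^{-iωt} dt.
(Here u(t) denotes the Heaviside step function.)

F(ω) = \frac{8}{i \omega + 19}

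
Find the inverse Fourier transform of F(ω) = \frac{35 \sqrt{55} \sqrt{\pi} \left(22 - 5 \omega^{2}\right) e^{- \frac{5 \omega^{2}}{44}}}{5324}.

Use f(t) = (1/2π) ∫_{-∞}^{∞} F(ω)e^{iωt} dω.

f(t) = 7 t^{2} e^{- \frac{11 t^{2}}{5}}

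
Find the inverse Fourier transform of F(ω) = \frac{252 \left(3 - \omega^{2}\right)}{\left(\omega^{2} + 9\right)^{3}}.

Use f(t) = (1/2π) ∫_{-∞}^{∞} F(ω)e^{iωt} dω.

f(t) = 7 t^{2} e^{- 3 \left|{t}\right|}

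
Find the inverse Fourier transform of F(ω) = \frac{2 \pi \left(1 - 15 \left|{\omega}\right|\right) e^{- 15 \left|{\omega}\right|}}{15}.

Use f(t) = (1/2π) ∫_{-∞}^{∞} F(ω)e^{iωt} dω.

f(t) = \frac{4 t^{2}}{\left(t^{2} + 225\right)^{2}}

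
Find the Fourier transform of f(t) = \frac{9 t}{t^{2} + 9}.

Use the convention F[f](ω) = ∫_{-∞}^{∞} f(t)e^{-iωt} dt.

F(ω) = - 9 i \pi e^{- 3 \left|{\omega}\right|} \operatorname{sign}{\left(\omega \right)}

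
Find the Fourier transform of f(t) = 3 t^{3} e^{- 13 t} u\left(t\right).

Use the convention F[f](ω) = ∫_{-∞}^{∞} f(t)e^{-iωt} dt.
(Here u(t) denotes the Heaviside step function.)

F(ω) = \frac{18}{\left(i \omega + 13\right)^{4}}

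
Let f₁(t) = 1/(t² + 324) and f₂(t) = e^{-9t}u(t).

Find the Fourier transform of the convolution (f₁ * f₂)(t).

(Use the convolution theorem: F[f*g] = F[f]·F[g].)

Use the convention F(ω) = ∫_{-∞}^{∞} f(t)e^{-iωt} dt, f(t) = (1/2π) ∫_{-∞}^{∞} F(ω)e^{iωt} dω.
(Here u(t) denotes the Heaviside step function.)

F[f₁*f₂](ω) = \frac{\pi e^{- 18 \left|{\omega}\right|}}{18 \left(i \omega + 9\right)}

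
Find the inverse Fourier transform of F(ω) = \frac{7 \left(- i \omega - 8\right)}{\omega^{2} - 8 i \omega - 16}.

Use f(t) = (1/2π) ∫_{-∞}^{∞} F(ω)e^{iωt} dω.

f(t) = 7 \left(4 t + 1\right) e^{- 4 t} u\left(t\right)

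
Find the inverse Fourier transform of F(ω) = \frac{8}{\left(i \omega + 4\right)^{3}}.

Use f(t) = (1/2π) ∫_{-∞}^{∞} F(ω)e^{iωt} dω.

f(t) = 4 t^{2} e^{- 4 t} u\left(t\right)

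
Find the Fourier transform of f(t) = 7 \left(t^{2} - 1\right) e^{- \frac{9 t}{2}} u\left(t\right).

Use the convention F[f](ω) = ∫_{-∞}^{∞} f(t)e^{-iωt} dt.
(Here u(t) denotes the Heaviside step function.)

F(ω) = \frac{14 \left(16 i \omega - \left(2 i \omega + 9\right)^{3} + 72\right)}{\left(2 i \omega + 9\right)^{4}}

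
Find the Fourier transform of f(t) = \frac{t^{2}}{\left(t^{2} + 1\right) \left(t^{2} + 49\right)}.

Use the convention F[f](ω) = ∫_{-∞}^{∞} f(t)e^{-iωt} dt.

F(ω) = \frac{\pi \left(7 - e^{6 \left|{\omega}\right|}\right) e^{- 7 \left|{\omega}\right|}}{48}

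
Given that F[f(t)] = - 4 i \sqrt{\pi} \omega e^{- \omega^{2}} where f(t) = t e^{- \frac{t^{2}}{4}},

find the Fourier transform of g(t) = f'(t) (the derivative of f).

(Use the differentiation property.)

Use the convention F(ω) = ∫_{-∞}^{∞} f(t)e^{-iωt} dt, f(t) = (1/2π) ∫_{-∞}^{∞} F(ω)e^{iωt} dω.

F[g](ω) = 4 \sqrt{\pi} \omega^{2} e^{- \omega^{2}}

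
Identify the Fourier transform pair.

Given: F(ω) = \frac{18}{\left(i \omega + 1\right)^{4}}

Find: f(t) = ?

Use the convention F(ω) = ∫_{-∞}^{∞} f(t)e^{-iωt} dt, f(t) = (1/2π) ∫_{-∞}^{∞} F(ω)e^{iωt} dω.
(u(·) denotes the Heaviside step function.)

f(t) = 3 t^{3} e^{- t} u\left(t\right)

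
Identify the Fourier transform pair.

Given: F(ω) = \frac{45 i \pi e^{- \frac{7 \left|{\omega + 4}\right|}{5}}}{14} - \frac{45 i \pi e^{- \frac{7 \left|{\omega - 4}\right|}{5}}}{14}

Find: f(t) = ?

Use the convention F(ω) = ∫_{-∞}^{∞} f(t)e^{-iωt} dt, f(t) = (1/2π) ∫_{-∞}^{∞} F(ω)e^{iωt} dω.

f(t) = \frac{9 \sin{\left(4 t \right)}}{t^{2} + \frac{49}{25}}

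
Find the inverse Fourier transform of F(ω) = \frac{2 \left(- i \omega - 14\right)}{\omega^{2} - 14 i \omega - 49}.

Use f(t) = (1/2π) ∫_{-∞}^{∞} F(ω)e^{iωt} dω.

f(t) = 2 \left(7 t + 1\right) e^{- 7 t} u\left(t\right)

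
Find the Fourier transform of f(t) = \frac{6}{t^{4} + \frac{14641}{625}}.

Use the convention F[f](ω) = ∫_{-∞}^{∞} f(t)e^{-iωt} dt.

F(ω) = \frac{750 \pi e^{- \frac{11 \sqrt{2} \left|{\omega}\right|}{10}} \sin{\left(\frac{11 \sqrt{2} \left|{\omega}\right|}{10} + \frac{\pi}{4} \right)}}{1331}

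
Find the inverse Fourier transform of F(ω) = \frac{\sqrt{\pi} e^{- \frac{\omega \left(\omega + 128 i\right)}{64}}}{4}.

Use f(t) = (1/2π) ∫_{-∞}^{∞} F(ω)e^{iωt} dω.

f(t) = e^{- 16 \left(t - 2\right)^{2}}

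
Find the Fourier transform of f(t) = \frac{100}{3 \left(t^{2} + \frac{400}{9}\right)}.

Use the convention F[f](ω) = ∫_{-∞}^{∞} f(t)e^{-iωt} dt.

F(ω) = 5 \pi e^{- \frac{20 \left|{\omega}\right|}{3}}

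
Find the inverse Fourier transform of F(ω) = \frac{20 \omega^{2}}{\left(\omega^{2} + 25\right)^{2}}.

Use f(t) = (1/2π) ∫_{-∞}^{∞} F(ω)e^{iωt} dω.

f(t) = \left(1 - 5 \left|{t}\right|\right) e^{- 5 \left|{t}\right|}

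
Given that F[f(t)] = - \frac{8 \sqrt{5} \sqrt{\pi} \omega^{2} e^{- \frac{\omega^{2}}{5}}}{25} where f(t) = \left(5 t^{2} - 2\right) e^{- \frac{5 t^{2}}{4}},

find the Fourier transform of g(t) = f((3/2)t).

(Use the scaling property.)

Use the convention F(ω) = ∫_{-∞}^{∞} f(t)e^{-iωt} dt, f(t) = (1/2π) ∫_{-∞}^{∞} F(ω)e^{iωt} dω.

F[g](ω) = - \frac{64 \sqrt{5} \sqrt{\pi} \omega^{2} e^{- \frac{4 \omega^{2}}{45}}}{675}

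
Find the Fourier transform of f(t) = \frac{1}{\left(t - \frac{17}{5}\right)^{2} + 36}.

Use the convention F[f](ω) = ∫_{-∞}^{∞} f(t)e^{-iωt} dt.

F(ω) = \frac{\pi e^{- \frac{17 i \omega}{5} - 6 \left|{\omega}\right|}}{6}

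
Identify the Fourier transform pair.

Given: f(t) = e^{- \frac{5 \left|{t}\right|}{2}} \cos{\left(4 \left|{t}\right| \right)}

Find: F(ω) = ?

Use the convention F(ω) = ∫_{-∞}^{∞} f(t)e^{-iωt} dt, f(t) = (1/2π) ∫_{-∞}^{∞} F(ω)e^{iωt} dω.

F(ω) = \frac{20 \left(4 \omega^{2} + 89\right)}{16 \omega^{4} - 312 \omega^{2} + 7921}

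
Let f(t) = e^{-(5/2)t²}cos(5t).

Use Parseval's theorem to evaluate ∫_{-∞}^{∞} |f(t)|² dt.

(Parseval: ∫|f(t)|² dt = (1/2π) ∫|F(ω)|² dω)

∫|f(t)|² dt = \frac{\sqrt{5} \sqrt{\pi} \left(1 + e^{5}\right)}{10 e^{5}}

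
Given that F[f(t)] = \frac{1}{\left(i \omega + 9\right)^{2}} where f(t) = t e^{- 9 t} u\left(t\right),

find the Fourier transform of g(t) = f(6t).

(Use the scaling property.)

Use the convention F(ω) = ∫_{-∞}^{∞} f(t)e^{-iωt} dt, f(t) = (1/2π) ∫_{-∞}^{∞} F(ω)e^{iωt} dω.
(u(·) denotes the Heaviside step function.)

F[g](ω) = \frac{6}{\left(i \omega + 54\right)^{2}}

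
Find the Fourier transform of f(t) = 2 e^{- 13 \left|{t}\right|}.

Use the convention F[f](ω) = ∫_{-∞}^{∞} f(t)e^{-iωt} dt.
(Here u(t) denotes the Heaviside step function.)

F(ω) = \frac{52}{\omega^{2} + 169}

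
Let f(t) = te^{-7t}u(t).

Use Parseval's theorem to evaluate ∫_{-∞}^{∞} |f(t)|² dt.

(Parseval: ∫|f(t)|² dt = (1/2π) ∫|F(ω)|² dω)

∫|f(t)|² dt = \frac{1}{1372}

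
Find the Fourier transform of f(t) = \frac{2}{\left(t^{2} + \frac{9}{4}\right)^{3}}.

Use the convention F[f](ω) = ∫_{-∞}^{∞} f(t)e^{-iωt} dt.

F(ω) = \frac{2 \pi \left(3 \omega^{2} + 6 \left|{\omega}\right| + 4\right) e^{- \frac{3 \left|{\omega}\right|}{2}}}{81}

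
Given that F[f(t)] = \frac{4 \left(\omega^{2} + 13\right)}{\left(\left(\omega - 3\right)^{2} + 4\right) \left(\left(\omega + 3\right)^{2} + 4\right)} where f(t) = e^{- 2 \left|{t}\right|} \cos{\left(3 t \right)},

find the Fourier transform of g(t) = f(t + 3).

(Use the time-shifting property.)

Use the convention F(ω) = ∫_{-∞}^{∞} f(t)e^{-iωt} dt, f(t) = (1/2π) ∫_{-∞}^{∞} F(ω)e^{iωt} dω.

F[g](ω) = \frac{4 \left(\omega^{2} + 13\right) e^{3 i \omega}}{\omega^{4} - 10 \omega^{2} + 169}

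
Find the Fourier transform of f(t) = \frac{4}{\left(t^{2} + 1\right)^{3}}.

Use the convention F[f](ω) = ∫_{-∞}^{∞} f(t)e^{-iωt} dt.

F(ω) = \frac{\pi \left(\omega^{2} + 3 \left|{\omega}\right| + 3\right) e^{- \left|{\omega}\right|}}{2}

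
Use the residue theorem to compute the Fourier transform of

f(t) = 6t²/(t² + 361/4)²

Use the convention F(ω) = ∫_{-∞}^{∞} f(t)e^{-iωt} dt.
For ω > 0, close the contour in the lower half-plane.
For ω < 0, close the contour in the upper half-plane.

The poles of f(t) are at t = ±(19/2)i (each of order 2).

Let g(z) = f(z)e^{-iωz}; for large |z| the factor e^{-iωz} decays in the lower half-plane when ω > 0 and in the upper half-plane when ω < 0.

Case ω > 0 (lower half-plane, clockwise contour ⇒ F(ω) = -2πi·ΣRes):
  Res_{z = - \frac{19 i}{2}} g(z) = \frac{3 i \left(2 - 19 \omega\right) e^{- \frac{19 \omega}{2}}}{38} (pole of order 2)
  F(ω) = -2πi·ΣRes = \frac{3 \pi \left(2 - 19 \omega\right) e^{- \frac{19 \omega}{2}}}{19}

Case ω < 0 (upper half-plane, counterclockwise contour ⇒ F(ω) = +2πi·ΣRes):
  Res_{z = \frac{19 i}{2}} g(z) = \frac{3 i \left(- 19 \omega - 2\right) e^{\frac{19 \omega}{2}}}{38} (pole of order 2)
  F(ω) = 2πi·ΣRes = \frac{3 \pi \left(19 \omega + 2\right) e^{\frac{19 \omega}{2}}}{19}

Both cases combine into a single formula in |ω|:

F(ω) = \frac{3 \pi \left(2 - 19 \left|{\omega}\right|\right) e^{- \frac{19 \left|{\omega}\right|}{2}}}{19}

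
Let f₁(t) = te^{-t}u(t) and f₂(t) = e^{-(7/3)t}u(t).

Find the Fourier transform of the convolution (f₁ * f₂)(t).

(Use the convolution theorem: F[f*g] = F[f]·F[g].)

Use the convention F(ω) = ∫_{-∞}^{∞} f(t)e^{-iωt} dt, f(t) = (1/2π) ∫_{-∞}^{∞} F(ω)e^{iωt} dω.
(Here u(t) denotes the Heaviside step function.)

F[f₁*f₂](ω) = \frac{3}{\left(i \omega + 1\right)^{2} \left(3 i \omega + 7\right)}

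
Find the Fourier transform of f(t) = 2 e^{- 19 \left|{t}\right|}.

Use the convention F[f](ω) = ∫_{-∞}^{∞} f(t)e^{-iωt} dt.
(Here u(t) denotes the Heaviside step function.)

F(ω) = \frac{76}{\omega^{2} + 361}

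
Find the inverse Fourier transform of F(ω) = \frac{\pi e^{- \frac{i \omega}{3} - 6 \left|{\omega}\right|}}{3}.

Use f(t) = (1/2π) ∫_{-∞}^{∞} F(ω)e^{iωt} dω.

f(t) = \frac{2}{\left(t - \frac{1}{3}\right)^{2} + 36}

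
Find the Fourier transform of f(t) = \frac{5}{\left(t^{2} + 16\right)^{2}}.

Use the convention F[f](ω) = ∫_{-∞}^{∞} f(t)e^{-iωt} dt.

F(ω) = \frac{5 \pi \left(4 \left|{\omega}\right| + 1\right) e^{- 4 \left|{\omega}\right|}}{128}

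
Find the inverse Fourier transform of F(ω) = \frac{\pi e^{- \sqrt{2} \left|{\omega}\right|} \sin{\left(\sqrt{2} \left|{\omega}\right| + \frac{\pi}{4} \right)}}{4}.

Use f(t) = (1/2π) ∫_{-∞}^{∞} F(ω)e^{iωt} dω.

f(t) = \frac{2}{t^{4} + 16}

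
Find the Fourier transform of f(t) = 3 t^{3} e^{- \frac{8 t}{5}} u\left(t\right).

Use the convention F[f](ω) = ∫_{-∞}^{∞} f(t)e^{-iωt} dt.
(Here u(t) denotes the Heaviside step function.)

F(ω) = \frac{11250}{\left(5 i \omega + 8\right)^{4}}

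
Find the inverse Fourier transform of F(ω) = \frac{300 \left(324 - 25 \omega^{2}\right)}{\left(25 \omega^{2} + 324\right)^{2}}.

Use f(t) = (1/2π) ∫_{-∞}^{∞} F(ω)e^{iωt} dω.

f(t) = 6 e^{- \frac{18 \left|{t}\right|}{5}} \left|{t}\right|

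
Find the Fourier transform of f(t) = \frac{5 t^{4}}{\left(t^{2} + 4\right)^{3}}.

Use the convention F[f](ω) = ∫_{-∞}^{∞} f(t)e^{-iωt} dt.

F(ω) = \frac{5 \pi \left(4 \omega^{2} - 10 \left|{\omega}\right| + 3\right) e^{- 2 \left|{\omega}\right|}}{16}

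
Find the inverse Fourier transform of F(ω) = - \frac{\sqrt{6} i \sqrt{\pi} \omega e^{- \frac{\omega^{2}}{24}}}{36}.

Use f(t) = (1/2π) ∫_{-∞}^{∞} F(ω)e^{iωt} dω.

f(t) = 2 t e^{- 6 t^{2}}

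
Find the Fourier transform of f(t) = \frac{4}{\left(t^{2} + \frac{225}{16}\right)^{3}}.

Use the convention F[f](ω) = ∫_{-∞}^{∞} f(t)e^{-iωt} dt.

F(ω) = \frac{32 \pi \left(75 \omega^{2} + 60 \left|{\omega}\right| + 16\right) e^{- \frac{15 \left|{\omega}\right|}{4}}}{253125}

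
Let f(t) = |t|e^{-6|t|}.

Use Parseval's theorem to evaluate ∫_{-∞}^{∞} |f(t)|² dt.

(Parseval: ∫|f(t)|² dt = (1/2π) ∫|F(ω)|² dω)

∫|f(t)|² dt = \frac{1}{432}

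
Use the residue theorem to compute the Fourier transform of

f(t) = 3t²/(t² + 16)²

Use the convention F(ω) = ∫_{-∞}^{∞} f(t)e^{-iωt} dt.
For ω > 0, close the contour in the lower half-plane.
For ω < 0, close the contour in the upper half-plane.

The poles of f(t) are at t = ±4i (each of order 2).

Let g(z) = f(z)e^{-iωz}; for large |z| the factor e^{-iωz} decays in the lower half-plane when ω > 0 and in the upper half-plane when ω < 0.

Case ω > 0 (lower half-plane, clockwise contour ⇒ F(ω) = -2πi·ΣRes):
  Res_{z = - 4 i} g(z) = \frac{3 i \left(1 - 4 \omega\right) e^{- 4 \omega}}{16} (pole of order 2)
  F(ω) = -2πi·ΣRes = \frac{3 \pi \left(1 - 4 \omega\right) e^{- 4 \omega}}{8}

Case ω < 0 (upper half-plane, counterclockwise contour ⇒ F(ω) = +2πi·ΣRes):
  Res_{z = 4 i} g(z) = \frac{3 i \left(- 4 \omega - 1\right) e^{4 \omega}}{16} (pole of order 2)
  F(ω) = 2πi·ΣRes = \frac{3 \pi \left(4 \omega + 1\right) e^{4 \omega}}{8}

Both cases combine into a single formula in |ω|:

F(ω) = \frac{3 \pi \left(1 - 4 \left|{\omega}\right|\right) e^{- 4 \left|{\omega}\right|}}{8}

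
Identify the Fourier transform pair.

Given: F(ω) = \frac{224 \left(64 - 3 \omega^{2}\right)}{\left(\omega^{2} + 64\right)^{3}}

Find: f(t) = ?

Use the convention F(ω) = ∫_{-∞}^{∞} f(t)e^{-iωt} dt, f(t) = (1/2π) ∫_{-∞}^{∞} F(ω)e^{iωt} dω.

f(t) = 7 t^{2} e^{- 8 \left|{t}\right|}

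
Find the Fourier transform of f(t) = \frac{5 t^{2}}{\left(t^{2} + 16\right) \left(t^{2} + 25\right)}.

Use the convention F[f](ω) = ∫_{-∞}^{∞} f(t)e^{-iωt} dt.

F(ω) = \frac{5 \pi \left(5 - 4 e^{\left|{\omega}\right|}\right) e^{- 5 \left|{\omega}\right|}}{9}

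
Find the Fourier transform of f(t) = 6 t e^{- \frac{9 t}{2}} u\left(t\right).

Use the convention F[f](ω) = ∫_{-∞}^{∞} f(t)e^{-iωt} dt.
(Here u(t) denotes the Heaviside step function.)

F(ω) = \frac{24}{\left(2 i \omega + 9\right)^{2}}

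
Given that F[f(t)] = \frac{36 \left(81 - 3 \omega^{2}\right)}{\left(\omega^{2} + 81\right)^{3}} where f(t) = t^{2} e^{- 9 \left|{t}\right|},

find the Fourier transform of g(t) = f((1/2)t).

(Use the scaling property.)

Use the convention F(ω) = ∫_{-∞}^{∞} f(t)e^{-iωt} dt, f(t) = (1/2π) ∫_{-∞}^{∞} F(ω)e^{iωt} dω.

F[g](ω) = \frac{216 \left(27 - 4 \omega^{2}\right)}{\left(4 \omega^{2} + 81\right)^{3}}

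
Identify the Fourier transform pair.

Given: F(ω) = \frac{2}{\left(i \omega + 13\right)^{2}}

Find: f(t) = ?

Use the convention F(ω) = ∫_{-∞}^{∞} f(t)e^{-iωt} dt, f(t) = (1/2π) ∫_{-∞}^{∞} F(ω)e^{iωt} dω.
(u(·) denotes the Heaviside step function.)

f(t) = 2 t e^{- 13 t} u\left(t\right)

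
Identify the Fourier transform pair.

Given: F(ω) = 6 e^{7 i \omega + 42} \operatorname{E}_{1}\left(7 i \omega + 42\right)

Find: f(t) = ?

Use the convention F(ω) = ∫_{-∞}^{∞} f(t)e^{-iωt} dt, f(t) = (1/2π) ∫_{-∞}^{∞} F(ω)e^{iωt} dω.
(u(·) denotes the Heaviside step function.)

f(t) = \frac{6 e^{- 6 t} u\left(t\right)}{t + 7}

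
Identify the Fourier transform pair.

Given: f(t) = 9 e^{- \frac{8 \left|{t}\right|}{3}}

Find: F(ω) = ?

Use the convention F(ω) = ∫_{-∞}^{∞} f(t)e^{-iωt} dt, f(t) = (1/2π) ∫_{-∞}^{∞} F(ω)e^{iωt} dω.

F(ω) = \frac{432}{9 \omega^{2} + 64}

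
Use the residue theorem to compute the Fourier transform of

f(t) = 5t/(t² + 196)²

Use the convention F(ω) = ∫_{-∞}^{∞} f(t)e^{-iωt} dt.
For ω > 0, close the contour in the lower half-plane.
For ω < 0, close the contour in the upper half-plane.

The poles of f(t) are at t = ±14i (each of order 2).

Let g(z) = f(z)e^{-iωz}; for large |z| the factor e^{-iωz} decays in the lower half-plane when ω > 0 and in the upper half-plane when ω < 0.

Case ω > 0 (lower half-plane, clockwise contour ⇒ F(ω) = -2πi·ΣRes):
  Res_{z = - 14 i} g(z) = \frac{5 \omega e^{- 14 \omega}}{56} (pole of order 2)
  F(ω) = -2πi·ΣRes = - \frac{5 i \pi \omega e^{- 14 \omega}}{28}

Case ω < 0 (upper half-plane, counterclockwise contour ⇒ F(ω) = +2πi·ΣRes):
  Res_{z = 14 i} g(z) = - \frac{5 \omega e^{14 \omega}}{56} (pole of order 2)
  F(ω) = 2πi·ΣRes = - \frac{5 i \pi \omega e^{14 \omega}}{28}

Both cases combine into a single formula in |ω|:

F(ω) = - \frac{5 i \pi \omega e^{- 14 \left|{\omega}\right|}}{28}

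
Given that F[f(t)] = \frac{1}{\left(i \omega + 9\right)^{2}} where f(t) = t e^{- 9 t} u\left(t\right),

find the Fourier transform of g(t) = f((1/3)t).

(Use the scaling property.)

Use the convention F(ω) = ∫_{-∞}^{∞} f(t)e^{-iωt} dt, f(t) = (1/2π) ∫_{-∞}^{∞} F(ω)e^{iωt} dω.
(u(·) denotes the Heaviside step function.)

F[g](ω) = \frac{1}{3 \left(i \omega + 3\right)^{2}}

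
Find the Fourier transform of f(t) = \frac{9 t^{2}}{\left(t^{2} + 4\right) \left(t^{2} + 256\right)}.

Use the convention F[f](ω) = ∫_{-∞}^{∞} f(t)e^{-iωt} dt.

F(ω) = \frac{\pi \left(8 - e^{14 \left|{\omega}\right|}\right) e^{- 16 \left|{\omega}\right|}}{14}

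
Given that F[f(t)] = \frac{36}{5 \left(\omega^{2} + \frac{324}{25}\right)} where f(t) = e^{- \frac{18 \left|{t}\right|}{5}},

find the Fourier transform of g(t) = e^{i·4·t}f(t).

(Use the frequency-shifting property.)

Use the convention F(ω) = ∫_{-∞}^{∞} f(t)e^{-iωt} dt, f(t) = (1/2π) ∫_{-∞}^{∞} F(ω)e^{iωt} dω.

F[g](ω) = \frac{180}{25 \left(\omega - 4\right)^{2} + 324}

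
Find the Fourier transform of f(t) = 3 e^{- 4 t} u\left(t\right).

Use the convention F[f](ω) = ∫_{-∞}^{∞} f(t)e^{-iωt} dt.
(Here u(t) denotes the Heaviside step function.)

F(ω) = \frac{3}{i \omega + 4}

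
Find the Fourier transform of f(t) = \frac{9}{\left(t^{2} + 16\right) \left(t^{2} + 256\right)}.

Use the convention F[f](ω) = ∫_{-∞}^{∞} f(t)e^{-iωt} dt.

F(ω) = \frac{3 \pi \left(4 e^{12 \left|{\omega}\right|} - 1\right) e^{- 16 \left|{\omega}\right|}}{1280}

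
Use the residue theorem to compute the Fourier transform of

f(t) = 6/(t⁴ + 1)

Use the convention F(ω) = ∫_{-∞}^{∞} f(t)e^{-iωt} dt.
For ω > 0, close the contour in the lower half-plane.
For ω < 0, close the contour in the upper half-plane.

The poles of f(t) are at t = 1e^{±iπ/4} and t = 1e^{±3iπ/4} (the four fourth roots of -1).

Let g(z) = f(z)e^{-iωz}; for large |z| the factor e^{-iωz} decays in the lower half-plane when ω > 0 and in the upper half-plane when ω < 0.

Case ω > 0 (lower half-plane, clockwise contour ⇒ F(ω) = -2πi·ΣRes):
  Res_{z = - \frac{\sqrt{2}}{2} - \frac{\sqrt{2} i}{2}} g(z) = \frac{3 \sqrt{2} i \left(1 - i\right) e^{\frac{\sqrt{2} \omega \left(-1 + i\right)}{2}}}{4}
  Res_{z = \frac{\sqrt{2}}{2} - \frac{\sqrt{2} i}{2}} g(z) = \frac{3 \sqrt{2} i \left(1 + i\right) e^{- \frac{\sqrt{2} \omega \left(1 + i\right)}{2}}}{4}
  F(ω) = -2πi·ΣRes = \frac{3 \sqrt{2} \pi \left(1 - i\right) \left(e^{\sqrt{2} i \omega} + i\right) e^{- \frac{\sqrt{2} \omega \left(1 + i\right)}{2}}}{2} = 6 \pi e^{- \frac{\sqrt{2} \omega}{2}} \sin{\left(\frac{\sqrt{2} \omega}{2} + \frac{\pi}{4} \right)}

Case ω < 0 (upper half-plane, counterclockwise contour ⇒ F(ω) = +2πi·ΣRes):
  Res_{z = \frac{\sqrt{2}}{2} + \frac{\sqrt{2} i}{2}} g(z) = \frac{3 \sqrt{2} i \left(-1 + i\right) e^{\frac{\sqrt{2} \omega \left(1 - i\right)}{2}}}{4}
  Res_{z = - \frac{\sqrt{2}}{2} + \frac{\sqrt{2} i}{2}} g(z) = \frac{3 \sqrt{2} \left(1 - i\right) e^{\frac{\sqrt{2} \omega \left(1 + i\right)}{2}}}{4}
  F(ω) = 2πi·ΣRes = - \frac{3 \sqrt{2} i \pi \left(i \left(1 - i\right) e^{\frac{\sqrt{2} \omega \left(1 - i\right)}{2}} - \left(1 - i\right) e^{\frac{\sqrt{2} \omega \left(1 + i\right)}{2}}\right)}{2} = 6 \pi e^{\frac{\sqrt{2} \omega}{2}} \cos{\left(\frac{\sqrt{2} \omega}{2} + \frac{\pi}{4} \right)}

Both cases combine into a single formula in |ω|:

F(ω) = 6 \pi e^{- \frac{\sqrt{2} \left|{\omega}\right|}{2}} \sin{\left(\frac{\sqrt{2} \left|{\omega}\right|}{2} + \frac{\pi}{4} \right)}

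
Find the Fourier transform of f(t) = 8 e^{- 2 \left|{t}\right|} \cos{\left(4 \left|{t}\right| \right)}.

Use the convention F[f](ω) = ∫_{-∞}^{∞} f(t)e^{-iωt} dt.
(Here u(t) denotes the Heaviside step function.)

F(ω) = \frac{32 \left(\omega^{2} + 20\right)}{\omega^{4} - 24 \omega^{2} + 400}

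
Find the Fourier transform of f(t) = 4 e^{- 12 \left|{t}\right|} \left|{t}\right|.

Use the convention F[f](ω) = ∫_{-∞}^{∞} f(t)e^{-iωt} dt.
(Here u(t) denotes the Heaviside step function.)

F(ω) = \frac{8 \left(144 - \omega^{2}\right)}{\left(\omega^{2} + 144\right)^{2}}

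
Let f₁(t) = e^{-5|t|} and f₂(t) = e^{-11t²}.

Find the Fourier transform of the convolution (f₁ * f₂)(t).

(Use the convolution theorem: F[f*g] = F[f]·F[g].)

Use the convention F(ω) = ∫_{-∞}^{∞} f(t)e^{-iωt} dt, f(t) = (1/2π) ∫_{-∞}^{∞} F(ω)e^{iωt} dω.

F[f₁*f₂](ω) = \frac{10 \sqrt{11} \sqrt{\pi} e^{- \frac{\omega^{2}}{44}}}{11 \left(\omega^{2} + 25\right)}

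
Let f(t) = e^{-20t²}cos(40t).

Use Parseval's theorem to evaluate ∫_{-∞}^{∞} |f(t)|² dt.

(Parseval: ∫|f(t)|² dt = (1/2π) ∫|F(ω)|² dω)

∫|f(t)|² dt = \frac{\sqrt{10} \sqrt{\pi} \left(1 + e^{40}\right)}{40 e^{40}}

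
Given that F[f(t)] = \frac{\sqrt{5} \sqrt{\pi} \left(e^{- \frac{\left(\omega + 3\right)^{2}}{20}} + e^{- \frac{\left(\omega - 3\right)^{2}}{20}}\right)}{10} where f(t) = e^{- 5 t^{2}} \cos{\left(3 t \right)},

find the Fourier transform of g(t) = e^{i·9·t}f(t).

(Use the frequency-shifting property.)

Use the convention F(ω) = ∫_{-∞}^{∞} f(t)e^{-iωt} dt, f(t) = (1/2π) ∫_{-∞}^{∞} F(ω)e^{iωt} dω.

F[g](ω) = \frac{\sqrt{5} \sqrt{\pi} \left(e^{\frac{3 \omega}{5}} + e^{\frac{27}{5}}\right) e^{- \frac{\omega^{2}}{20} + \frac{3 \omega}{5} - \frac{36}{5}}}{10}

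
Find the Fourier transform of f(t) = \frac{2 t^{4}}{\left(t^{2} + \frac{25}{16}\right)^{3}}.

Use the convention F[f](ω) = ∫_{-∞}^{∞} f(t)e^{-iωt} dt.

F(ω) = \frac{\pi \left(25 \omega^{2} - 100 \left|{\omega}\right| + 48\right) e^{- \frac{5 \left|{\omega}\right|}{4}}}{80}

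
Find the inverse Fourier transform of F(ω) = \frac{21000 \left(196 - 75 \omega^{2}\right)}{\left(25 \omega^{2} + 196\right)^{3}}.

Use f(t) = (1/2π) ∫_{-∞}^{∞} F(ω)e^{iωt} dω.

f(t) = 3 t^{2} e^{- \frac{14 \left|{t}\right|}{5}}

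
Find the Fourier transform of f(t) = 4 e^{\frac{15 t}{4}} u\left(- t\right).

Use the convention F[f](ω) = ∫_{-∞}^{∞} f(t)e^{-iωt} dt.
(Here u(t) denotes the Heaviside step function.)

F(ω) = - \frac{16}{4 i \omega - 15}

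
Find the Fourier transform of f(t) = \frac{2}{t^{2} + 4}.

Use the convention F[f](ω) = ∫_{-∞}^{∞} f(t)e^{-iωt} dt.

F(ω) = \pi e^{- 2 \left|{\omega}\right|}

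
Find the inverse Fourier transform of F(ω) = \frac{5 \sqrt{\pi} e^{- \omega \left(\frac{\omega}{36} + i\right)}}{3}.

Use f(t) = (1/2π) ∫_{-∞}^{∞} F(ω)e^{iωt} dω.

f(t) = 5 e^{- 9 \left(t - 1\right)^{2}}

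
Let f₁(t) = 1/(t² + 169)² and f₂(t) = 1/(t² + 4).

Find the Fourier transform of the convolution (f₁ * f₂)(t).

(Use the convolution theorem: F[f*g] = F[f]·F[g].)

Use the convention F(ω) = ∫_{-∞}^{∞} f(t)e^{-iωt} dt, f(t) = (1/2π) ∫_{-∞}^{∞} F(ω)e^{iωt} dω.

F[f₁*f₂](ω) = \frac{\pi^{2} \left(13 \left|{\omega}\right| + 1\right) e^{- 15 \left|{\omega}\right|}}{8788}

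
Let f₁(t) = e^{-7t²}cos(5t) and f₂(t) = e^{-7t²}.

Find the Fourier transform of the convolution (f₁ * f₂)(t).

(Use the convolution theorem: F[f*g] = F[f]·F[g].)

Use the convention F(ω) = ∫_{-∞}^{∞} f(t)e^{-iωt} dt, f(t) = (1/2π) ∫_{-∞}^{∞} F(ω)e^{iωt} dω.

F[f₁*f₂](ω) = \frac{\pi \left(e^{\frac{5 \omega}{7}} + 1\right) e^{- \frac{\omega^{2}}{14} - \frac{5 \omega}{14} - \frac{25}{28}}}{14}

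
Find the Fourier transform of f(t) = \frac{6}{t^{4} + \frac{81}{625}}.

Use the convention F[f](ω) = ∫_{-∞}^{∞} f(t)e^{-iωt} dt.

F(ω) = \frac{250 \pi e^{- \frac{3 \sqrt{2} \left|{\omega}\right|}{10}} \sin{\left(\frac{3 \sqrt{2} \left|{\omega}\right|}{10} + \frac{\pi}{4} \right)}}{9}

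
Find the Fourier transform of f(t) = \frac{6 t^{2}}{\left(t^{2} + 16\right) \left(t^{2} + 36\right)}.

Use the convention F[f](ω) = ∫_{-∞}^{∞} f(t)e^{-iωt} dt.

F(ω) = \frac{3 \pi \left(3 - 2 e^{2 \left|{\omega}\right|}\right) e^{- 6 \left|{\omega}\right|}}{5}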